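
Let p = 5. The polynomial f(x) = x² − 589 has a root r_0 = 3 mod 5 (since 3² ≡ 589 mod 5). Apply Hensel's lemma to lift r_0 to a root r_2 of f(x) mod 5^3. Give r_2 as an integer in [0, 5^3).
r_2 = 33 (mod 125)

Hensel's recurrence: r_{i+1} = r_i − f(r_i)·(f′(r_i))^{-1} mod 5^{i+2}, with f′(x) = 2x. Iterate:
  r_0 = 3 (mod 5)
  r_1 = 8 (mod 25)
  r_2 = 33 (mod 125)
Final: r_2 = 33, and one checks f(r_2) ≡ 0 mod 5^3.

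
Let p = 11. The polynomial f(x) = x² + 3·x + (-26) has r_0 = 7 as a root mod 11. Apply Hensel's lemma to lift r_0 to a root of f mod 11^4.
r_3 = 13955 (mod 14641)

Hensel: r_{i+1} = r_i − f(r_i)·(f′(r_i))^{-1} mod 11^{i+2}, f′(x) = 2x + 3. Iterate:
  r_0 = 7 (mod 11)
  r_1 = 40 (mod 121)
  r_2 = 645 (mod 1331)
  r_3 = 13955 (mod 14641)
Final: r = 13955 satisfies f(r) ≡ 0 mod 11^4.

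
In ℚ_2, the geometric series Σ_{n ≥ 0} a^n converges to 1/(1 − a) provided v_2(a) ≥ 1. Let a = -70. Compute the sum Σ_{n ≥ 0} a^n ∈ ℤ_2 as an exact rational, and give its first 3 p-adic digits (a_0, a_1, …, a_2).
Σ a^n = 1/(1 − a) = 1/71;  first 3 digits = (1, 1, 1)

v_2(a) = 1 ≥ 1, so the series converges in ℤ_2 to 1/(1 − a) = 1/(1 − (-70)) = 1/71. Expand this rational in ℤ_2: compute digits iteratively via d_i = x_i mod 2, x_{i+1} = (x_i − d_i)/2. The first 3 digits are (1, 1, 1).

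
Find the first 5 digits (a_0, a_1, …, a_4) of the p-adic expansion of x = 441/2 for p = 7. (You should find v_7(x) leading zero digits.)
(a_0, …, a_4) = (0, 0, 1, 4, 3)

v_7(441/2) = 2, so a_0 = ... = a_1 = 0. Factor out: x = 7^2 · u with u = 9/2 a unit in ℤ_7. Expand u iteratively via a_{v+i} = u_i mod 7, u_{i+1} = (u_i − a_{v+i})/7:
  u_0 = 9/2;  a_2 = 1;  u_1 = (u_0 − 1)/7 = 1/2
  u_1 = 1/2;  a_3 = 4;  u_2 = (u_1 − 4)/7 = -1/2
  u_2 = -1/2;  a_4 = 3;  u_3 = (u_2 − 3)/7 = -1/2
Digits: (0, 0, 1, 4, 3).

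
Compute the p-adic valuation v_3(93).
v_3(93) = 1

v_3(n) is the largest exponent k such that 3^k divides n. Factor out: 93 = 3^1 · 31. (Sign doesn't affect v_p.) So v_3(93) = 1.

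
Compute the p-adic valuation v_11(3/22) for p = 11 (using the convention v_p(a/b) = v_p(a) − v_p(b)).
v_11(3/22) = -1

Factor powers of 11 from the numerator and denominator of the reduced fraction: 3 = 11^0 · 3 and 22 = 11^1 · 2. Apply v_p(a/b) = v_p(a) − v_p(b): v_11(3/22) = 0 − 1 = -1.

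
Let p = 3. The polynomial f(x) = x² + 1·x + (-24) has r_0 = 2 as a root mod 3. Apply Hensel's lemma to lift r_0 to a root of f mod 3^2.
r_1 = 2 (mod 9)

Hensel: r_{i+1} = r_i − f(r_i)·(f′(r_i))^{-1} mod 3^{i+2}, f′(x) = 2x + 1. Iterate:
  r_0 = 2 (mod 3)
  r_1 = 2 (mod 9)
Final: r = 2 satisfies f(r) ≡ 0 mod 3^2.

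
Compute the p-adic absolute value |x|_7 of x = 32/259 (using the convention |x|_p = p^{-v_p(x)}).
|32/259|_7 = 7

Step 1 — compute v_7(x) by factoring powers of 7 out of the numerator and denominator: v_7(32/259) = -1. Step 2 — apply |x|_p = p^{-v_p(x)} = 7^{1} = 7.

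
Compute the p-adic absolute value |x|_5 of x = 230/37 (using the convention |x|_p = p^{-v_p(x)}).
|230/37|_5 = 1/5

Step 1 — compute v_5(x) by factoring powers of 5 out of the numerator and denominator: v_5(230/37) = 1. Step 2 — apply |x|_p = p^{-v_p(x)} = 5^{-1} = 1/5.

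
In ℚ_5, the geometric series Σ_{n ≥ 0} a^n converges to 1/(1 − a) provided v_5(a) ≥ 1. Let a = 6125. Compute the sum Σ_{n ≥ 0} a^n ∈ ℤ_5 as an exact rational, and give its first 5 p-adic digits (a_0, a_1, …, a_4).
Σ a^n = 1/(1 − a) = -1/6124;  first 5 digits = (1, 0, 0, 4, 4)

v_5(a) = 3 ≥ 1, so the series converges in ℤ_5 to 1/(1 − a) = 1/(1 − 6125) = -1/6124. Expand this rational in ℤ_5: compute digits iteratively via d_i = x_i mod 5, x_{i+1} = (x_i − d_i)/5. The first 5 digits are (1, 0, 0, 4, 4).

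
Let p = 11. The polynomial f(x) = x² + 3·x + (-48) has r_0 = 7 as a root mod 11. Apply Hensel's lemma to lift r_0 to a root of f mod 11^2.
r_1 = 84 (mod 121)

Hensel: r_{i+1} = r_i − f(r_i)·(f′(r_i))^{-1} mod 11^{i+2}, f′(x) = 2x + 3. Iterate:
  r_0 = 7 (mod 11)
  r_1 = 84 (mod 121)
Final: r = 84 satisfies f(r) ≡ 0 mod 11^2.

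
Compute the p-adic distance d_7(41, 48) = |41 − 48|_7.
d_7(41, 48) = 1/7

Step 1 — x − y = 41 − 48 = -7. Step 2 — v_7(-7) = 1 (factor: -7 = −(7^1 · 1); the sign does not affect v_p). Step 3 — |x − y|_7 = 7^{-1} = 1/7.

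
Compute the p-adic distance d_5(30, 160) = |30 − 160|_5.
d_5(30, 160) = 1/5

Step 1 — x − y = 30 − 160 = -130. Step 2 — v_5(-130) = 1 (factor: -130 = −(5^1 · 26); the sign does not affect v_p). Step 3 — |x − y|_5 = 5^{-1} = 1/5.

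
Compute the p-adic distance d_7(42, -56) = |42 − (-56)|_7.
d_7(42, -56) = 1/49

Step 1 — x − y = 42 − (-56) = 98. Step 2 — v_7(98) = 2 (factor: 98 = (7^2 · 2); the sign does not affect v_p). Step 3 — |x − y|_7 = 7^{-2} = 1/49.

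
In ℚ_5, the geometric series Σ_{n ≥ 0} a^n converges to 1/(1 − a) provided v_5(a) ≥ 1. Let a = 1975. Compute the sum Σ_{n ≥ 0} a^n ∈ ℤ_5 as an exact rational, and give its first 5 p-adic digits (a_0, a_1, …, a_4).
Σ a^n = 1/(1 − a) = -1/1974;  first 5 digits = (1, 0, 4, 0, 4)

v_5(a) = 2 ≥ 1, so the series converges in ℤ_5 to 1/(1 − a) = 1/(1 − 1975) = -1/1974. Expand this rational in ℤ_5: compute digits iteratively via d_i = x_i mod 5, x_{i+1} = (x_i − d_i)/5. The first 5 digits are (1, 0, 4, 0, 4).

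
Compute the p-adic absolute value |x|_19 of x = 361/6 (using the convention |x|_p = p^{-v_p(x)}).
|361/6|_19 = 1/361

Step 1 — compute v_19(x) by factoring powers of 19 out of the numerator and denominator: v_19(361/6) = 2. Step 2 — apply |x|_p = p^{-v_p(x)} = 19^{-2} = 1/361.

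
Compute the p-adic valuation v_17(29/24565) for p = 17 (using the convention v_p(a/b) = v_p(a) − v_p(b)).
v_17(29/24565) = -3

Factor powers of 17 from the numerator and denominator of the reduced fraction: 29 = 17^0 · 29 and 24565 = 17^3 · 5. Apply v_p(a/b) = v_p(a) − v_p(b): v_17(29/24565) = 0 − 3 = -3.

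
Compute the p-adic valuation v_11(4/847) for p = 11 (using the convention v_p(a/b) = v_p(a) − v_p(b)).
v_11(4/847) = -2

Factor powers of 11 from the numerator and denominator of the reduced fraction: 4 = 11^0 · 4 and 847 = 11^2 · 7. Apply v_p(a/b) = v_p(a) − v_p(b): v_11(4/847) = 0 − 2 = -2.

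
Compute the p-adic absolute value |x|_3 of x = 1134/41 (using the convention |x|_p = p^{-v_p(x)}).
|1134/41|_3 = 1/81

Step 1 — compute v_3(x) by factoring powers of 3 out of the numerator and denominator: v_3(1134/41) = 4. Step 2 — apply |x|_p = p^{-v_p(x)} = 3^{-4} = 1/81.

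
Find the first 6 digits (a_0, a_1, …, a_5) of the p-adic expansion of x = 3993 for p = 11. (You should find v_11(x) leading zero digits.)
(a_0, …, a_5) = (0, 0, 0, 3, 0, 0)

v_11(3993) = 3, so a_0 = ... = a_2 = 0. Factor out: x = 11^3 · u with u = 3 a unit in ℤ_11. Expand u iteratively via a_{v+i} = u_i mod 11, u_{i+1} = (u_i − a_{v+i})/11:
  u_0 = 3;  a_3 = 3;  u_1 = (u_0 − 3)/11 = 0
  u_1 = 0;  a_4 = 0;  u_2 = (u_1 − 0)/11 = 0
  u_2 = 0;  a_5 = 0;  u_3 = (u_2 − 0)/11 = 0
Digits: (0, 0, 0, 3, 0, 0).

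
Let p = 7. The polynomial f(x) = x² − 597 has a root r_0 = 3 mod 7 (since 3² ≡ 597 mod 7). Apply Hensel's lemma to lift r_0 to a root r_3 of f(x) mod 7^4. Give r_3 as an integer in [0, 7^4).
r_3 = 101 (mod 2401)

Hensel's recurrence: r_{i+1} = r_i − f(r_i)·(f′(r_i))^{-1} mod 7^{i+2}, with f′(x) = 2x. Iterate:
  r_0 = 3 (mod 7)
  r_1 = 3 (mod 49)
  r_2 = 101 (mod 343)
  r_3 = 101 (mod 2401)
Final: r_3 = 101, and one checks f(r_3) ≡ 0 mod 7^4.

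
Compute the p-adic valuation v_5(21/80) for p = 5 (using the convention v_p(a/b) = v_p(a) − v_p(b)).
v_5(21/80) = -1

Factor powers of 5 from the numerator and denominator of the reduced fraction: 21 = 5^0 · 21 and 80 = 5^1 · 16. Apply v_p(a/b) = v_p(a) − v_p(b): v_5(21/80) = 0 − 1 = -1.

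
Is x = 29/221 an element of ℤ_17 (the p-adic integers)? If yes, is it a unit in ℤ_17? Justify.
x ∉ ℤ_17 (v_17(x) = -1 < 0)

ℤ_17 = {x ∈ ℚ_17 : v_17(x) ≥ 0} and ℤ_17^× = {x ∈ ℤ_17 : v_17(x) = 0}. Here v_17(29/221) = v_17(num) − v_17(den) = -1; compare against these criteria.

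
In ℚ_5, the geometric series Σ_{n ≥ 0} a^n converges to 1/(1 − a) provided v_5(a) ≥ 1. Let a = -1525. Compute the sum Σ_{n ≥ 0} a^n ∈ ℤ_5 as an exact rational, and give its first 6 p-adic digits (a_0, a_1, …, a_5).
Σ a^n = 1/(1 − a) = 1/1526;  first 6 digits = (1, 0, 4, 2, 3, 3)

v_5(a) = 2 ≥ 1, so the series converges in ℤ_5 to 1/(1 − a) = 1/(1 − (-1525)) = 1/1526. Expand this rational in ℤ_5: compute digits iteratively via d_i = x_i mod 5, x_{i+1} = (x_i − d_i)/5. The first 6 digits are (1, 0, 4, 2, 3, 3).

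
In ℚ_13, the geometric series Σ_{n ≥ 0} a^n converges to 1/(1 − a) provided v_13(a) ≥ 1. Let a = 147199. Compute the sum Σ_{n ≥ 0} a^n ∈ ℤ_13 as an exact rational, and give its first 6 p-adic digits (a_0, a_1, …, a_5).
Σ a^n = 1/(1 − a) = -1/147198;  first 6 digits = (1, 0, 0, 2, 5, 0)

v_13(a) = 3 ≥ 1, so the series converges in ℤ_13 to 1/(1 − a) = 1/(1 − 147199) = -1/147198. Expand this rational in ℤ_13: compute digits iteratively via d_i = x_i mod 13, x_{i+1} = (x_i − d_i)/13. The first 6 digits are (1, 0, 0, 2, 5, 0).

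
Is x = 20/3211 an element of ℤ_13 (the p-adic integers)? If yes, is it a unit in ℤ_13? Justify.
x ∉ ℤ_13 (v_13(x) = -2 < 0)

ℤ_13 = {x ∈ ℚ_13 : v_13(x) ≥ 0} and ℤ_13^× = {x ∈ ℤ_13 : v_13(x) = 0}. Here v_13(20/3211) = v_13(num) − v_13(den) = -2; compare against these criteria.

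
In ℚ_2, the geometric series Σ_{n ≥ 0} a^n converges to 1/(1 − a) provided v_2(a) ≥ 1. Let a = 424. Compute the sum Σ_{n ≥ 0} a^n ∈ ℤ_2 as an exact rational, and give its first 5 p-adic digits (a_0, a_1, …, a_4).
Σ a^n = 1/(1 − a) = -1/423;  first 5 digits = (1, 0, 0, 1, 0)

v_2(a) = 3 ≥ 1, so the series converges in ℤ_2 to 1/(1 − a) = 1/(1 − 424) = -1/423. Expand this rational in ℤ_2: compute digits iteratively via d_i = x_i mod 2, x_{i+1} = (x_i − d_i)/2. The first 5 digits are (1, 0, 0, 1, 0).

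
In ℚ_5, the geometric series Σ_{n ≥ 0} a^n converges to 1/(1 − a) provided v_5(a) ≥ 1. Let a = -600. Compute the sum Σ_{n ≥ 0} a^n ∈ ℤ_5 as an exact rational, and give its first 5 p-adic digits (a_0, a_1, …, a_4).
Σ a^n = 1/(1 − a) = 1/601;  first 5 digits = (1, 0, 1, 0, 0)

v_5(a) = 2 ≥ 1, so the series converges in ℤ_5 to 1/(1 − a) = 1/(1 − (-600)) = 1/601. Expand this rational in ℤ_5: compute digits iteratively via d_i = x_i mod 5, x_{i+1} = (x_i − d_i)/5. The first 5 digits are (1, 0, 1, 0, 0).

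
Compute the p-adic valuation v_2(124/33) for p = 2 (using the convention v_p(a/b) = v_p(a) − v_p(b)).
v_2(124/33) = 2

Factor powers of 2 from the numerator and denominator of the reduced fraction: 124 = 2^2 · 31 and 33 = 2^0 · 33. Apply v_p(a/b) = v_p(a) − v_p(b): v_2(124/33) = 2 − 0 = 2.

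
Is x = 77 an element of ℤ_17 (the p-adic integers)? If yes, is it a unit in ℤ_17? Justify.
x ∈ ℤ_17^× (unit); v_17(x) = 0

ℤ_17 = {x ∈ ℚ_17 : v_17(x) ≥ 0} and ℤ_17^× = {x ∈ ℤ_17 : v_17(x) = 0}. Here v_17(77) = v_17(num) − v_17(den) = 0; compare against these criteria.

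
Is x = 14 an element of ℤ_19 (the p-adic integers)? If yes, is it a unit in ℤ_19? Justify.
x ∈ ℤ_19^× (unit); v_19(x) = 0

ℤ_19 = {x ∈ ℚ_19 : v_19(x) ≥ 0} and ℤ_19^× = {x ∈ ℤ_19 : v_19(x) = 0}. Here v_19(14) = v_19(num) − v_19(den) = 0; compare against these criteria.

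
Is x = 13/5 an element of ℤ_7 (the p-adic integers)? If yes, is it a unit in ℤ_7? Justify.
x ∈ ℤ_7^× (unit); v_7(x) = 0

ℤ_7 = {x ∈ ℚ_7 : v_7(x) ≥ 0} and ℤ_7^× = {x ∈ ℤ_7 : v_7(x) = 0}. Here v_7(13/5) = v_7(num) − v_7(den) = 0; compare against these criteria.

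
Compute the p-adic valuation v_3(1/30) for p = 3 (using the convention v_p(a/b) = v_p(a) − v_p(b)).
v_3(1/30) = -1

Factor powers of 3 from the numerator and denominator of the reduced fraction: 1 = 3^0 · 1 and 30 = 3^1 · 10. Apply v_p(a/b) = v_p(a) − v_p(b): v_3(1/30) = 0 − 1 = -1.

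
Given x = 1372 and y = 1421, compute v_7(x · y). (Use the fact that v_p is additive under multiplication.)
v_7(1949612) = 5

v_p(x) = 3 (factor: 1372 = 7^3 · 4); v_p(y) = 2 (factor: 1421 = 7^2 · 29). Additivity: v_p(xy) = v_p(x) + v_p(y) = 3 + 2 = 5. (Direct check: xy = 1949612 = 7^5 · (116).)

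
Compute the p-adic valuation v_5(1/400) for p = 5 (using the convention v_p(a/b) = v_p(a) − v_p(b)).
v_5(1/400) = -2

Factor powers of 5 from the numerator and denominator of the reduced fraction: 1 = 5^0 · 1 and 400 = 5^2 · 16. Apply v_p(a/b) = v_p(a) − v_p(b): v_5(1/400) = 0 − 2 = -2.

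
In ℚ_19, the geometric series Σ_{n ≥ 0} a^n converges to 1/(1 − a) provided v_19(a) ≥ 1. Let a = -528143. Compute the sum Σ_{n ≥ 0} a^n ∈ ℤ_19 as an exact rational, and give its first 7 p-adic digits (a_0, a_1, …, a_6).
Σ a^n = 1/(1 − a) = 1/528144;  first 7 digits = (1, 0, 0, 18, 14, 18, 0)

v_19(a) = 3 ≥ 1, so the series converges in ℤ_19 to 1/(1 − a) = 1/(1 − (-528143)) = 1/528144. Expand this rational in ℤ_19: compute digits iteratively via d_i = x_i mod 19, x_{i+1} = (x_i − d_i)/19. The first 7 digits are (1, 0, 0, 18, 14, 18, 0).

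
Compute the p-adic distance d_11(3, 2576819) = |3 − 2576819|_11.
d_11(3, 2576819) = 1/161051

Step 1 — x − y = 3 − 2576819 = -2576816. Step 2 — v_11(-2576816) = 5 (factor: -2576816 = −(11^5 · 16); the sign does not affect v_p). Step 3 — |x − y|_11 = 11^{-5} = 1/161051.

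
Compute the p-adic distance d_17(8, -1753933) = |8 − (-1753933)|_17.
d_17(8, -1753933) = 1/83521

Step 1 — x − y = 8 − (-1753933) = 1753941. Step 2 — v_17(1753941) = 4 (factor: 1753941 = (17^4 · 21); the sign does not affect v_p). Step 3 — |x − y|_17 = 17^{-4} = 1/83521.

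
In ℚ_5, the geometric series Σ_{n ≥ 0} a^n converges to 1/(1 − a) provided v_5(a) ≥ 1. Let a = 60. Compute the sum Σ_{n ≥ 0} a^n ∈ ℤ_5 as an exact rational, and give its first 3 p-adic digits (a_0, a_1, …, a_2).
Σ a^n = 1/(1 − a) = -1/59;  first 3 digits = (1, 2, 1)

v_5(a) = 1 ≥ 1, so the series converges in ℤ_5 to 1/(1 − a) = 1/(1 − 60) = -1/59. Expand this rational in ℤ_5: compute digits iteratively via d_i = x_i mod 5, x_{i+1} = (x_i − d_i)/5. The first 3 digits are (1, 2, 1).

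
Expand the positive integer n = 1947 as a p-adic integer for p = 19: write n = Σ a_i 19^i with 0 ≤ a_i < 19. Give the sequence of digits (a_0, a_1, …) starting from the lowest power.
(a_0, a_1, …) = (9, 7, 5)

Repeated division by 19 gives the digits low-to-high: 1947 = 9 + 7·19^1 + 5·19^2. Digit sequence: (9, 7, 5).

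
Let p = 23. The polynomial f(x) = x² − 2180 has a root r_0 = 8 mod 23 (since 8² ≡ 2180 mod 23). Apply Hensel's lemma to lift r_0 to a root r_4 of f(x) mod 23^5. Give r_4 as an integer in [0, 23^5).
r_4 = 5806841 (mod 6436343)

Hensel's recurrence: r_{i+1} = r_i − f(r_i)·(f′(r_i))^{-1} mod 23^{i+2}, with f′(x) = 2x. Iterate:
  r_0 = 8 (mod 23)
  r_1 = 8 (mod 529)
  r_2 = 3182 (mod 12167)
  r_3 = 210021 (mod 279841)
  r_4 = 5806841 (mod 6436343)
Final: r_4 = 5806841, and one checks f(r_4) ≡ 0 mod 23^5.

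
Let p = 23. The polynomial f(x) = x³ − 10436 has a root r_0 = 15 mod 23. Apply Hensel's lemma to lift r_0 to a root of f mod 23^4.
r_3 = 268241 (mod 279841)

Hensel: r_{i+1} = r_i − f(r_i)/f′(r_i) mod 23^{i+2}, where f′(x) = 3x². Iterate:
  r_0 = 15 (mod 23)
  r_1 = 38 (mod 529)
  r_2 = 567 (mod 12167)
  r_3 = 268241 (mod 279841)
Final: r = 268241 with f(r) ≡ 0 mod 23^4.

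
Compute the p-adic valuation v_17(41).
v_17(41) = 0

v_17(n) is the largest exponent k such that 17^k divides n. Factor out: 41 = 17^0 · 41. (Sign doesn't affect v_p.) So v_17(41) = 0.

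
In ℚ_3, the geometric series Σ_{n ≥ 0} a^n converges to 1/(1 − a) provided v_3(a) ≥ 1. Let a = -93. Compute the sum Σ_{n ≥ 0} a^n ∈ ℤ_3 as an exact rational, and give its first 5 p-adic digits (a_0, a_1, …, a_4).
Σ a^n = 1/(1 − a) = 1/94;  first 5 digits = (1, 2, 2, 0, 1)

v_3(a) = 1 ≥ 1, so the series converges in ℤ_3 to 1/(1 − a) = 1/(1 − (-93)) = 1/94. Expand this rational in ℤ_3: compute digits iteratively via d_i = x_i mod 3, x_{i+1} = (x_i − d_i)/3. The first 5 digits are (1, 2, 2, 0, 1).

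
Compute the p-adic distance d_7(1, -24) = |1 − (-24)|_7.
d_7(1, -24) = 1

Step 1 — x − y = 1 − (-24) = 25. Step 2 — v_7(25) = 0 (factor: 25 = (7^0 · 25); the sign does not affect v_p). Step 3 — |x − y|_7 = 7^{0} = 1.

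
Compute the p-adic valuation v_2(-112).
v_2(-112) = 4

v_2(n) is the largest exponent k such that 2^k divides n. Factor out: -112 = -2^4 · 7. (Sign doesn't affect v_p.) So v_2(-112) = 4.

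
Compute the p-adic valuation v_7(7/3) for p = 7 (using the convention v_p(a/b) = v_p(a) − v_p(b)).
v_7(7/3) = 1

Factor powers of 7 from the numerator and denominator of the reduced fraction: 7 = 7^1 · 1 and 3 = 7^0 · 3. Apply v_p(a/b) = v_p(a) − v_p(b): v_7(7/3) = 1 − 0 = 1.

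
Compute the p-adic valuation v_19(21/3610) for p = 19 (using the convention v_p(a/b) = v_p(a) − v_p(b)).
v_19(21/3610) = -2

Factor powers of 19 from the numerator and denominator of the reduced fraction: 21 = 19^0 · 21 and 3610 = 19^2 · 10. Apply v_p(a/b) = v_p(a) − v_p(b): v_19(21/3610) = 0 − 2 = -2.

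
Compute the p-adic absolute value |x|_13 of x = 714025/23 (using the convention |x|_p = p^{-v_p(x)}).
|714025/23|_13 = 1/28561

Step 1 — compute v_13(x) by factoring powers of 13 out of the numerator and denominator: v_13(714025/23) = 4. Step 2 — apply |x|_p = p^{-v_p(x)} = 13^{-4} = 1/28561.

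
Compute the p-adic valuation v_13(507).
v_13(507) = 2

v_13(n) is the largest exponent k such that 13^k divides n. Factor out: 507 = 13^2 · 3. (Sign doesn't affect v_p.) So v_13(507) = 2.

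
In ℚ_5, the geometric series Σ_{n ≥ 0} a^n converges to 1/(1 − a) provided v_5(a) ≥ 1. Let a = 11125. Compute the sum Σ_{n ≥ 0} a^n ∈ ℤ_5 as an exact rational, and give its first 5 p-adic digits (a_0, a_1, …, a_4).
Σ a^n = 1/(1 − a) = -1/11124;  first 5 digits = (1, 0, 0, 4, 2)

v_5(a) = 3 ≥ 1, so the series converges in ℤ_5 to 1/(1 − a) = 1/(1 − 11125) = -1/11124. Expand this rational in ℤ_5: compute digits iteratively via d_i = x_i mod 5, x_{i+1} = (x_i − d_i)/5. The first 5 digits are (1, 0, 0, 4, 2).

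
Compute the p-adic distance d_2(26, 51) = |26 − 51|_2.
d_2(26, 51) = 1

Step 1 — x − y = 26 − 51 = -25. Step 2 — v_2(-25) = 0 (factor: -25 = −(2^0 · 25); the sign does not affect v_p). Step 3 — |x − y|_2 = 2^{0} = 1.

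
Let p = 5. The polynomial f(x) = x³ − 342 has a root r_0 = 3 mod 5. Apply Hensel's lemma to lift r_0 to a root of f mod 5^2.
r_1 = 23 (mod 25)

Hensel: r_{i+1} = r_i − f(r_i)/f′(r_i) mod 5^{i+2}, where f′(x) = 3x². Iterate:
  r_0 = 3 (mod 5)
  r_1 = 23 (mod 25)
Final: r = 23 with f(r) ≡ 0 mod 5^2.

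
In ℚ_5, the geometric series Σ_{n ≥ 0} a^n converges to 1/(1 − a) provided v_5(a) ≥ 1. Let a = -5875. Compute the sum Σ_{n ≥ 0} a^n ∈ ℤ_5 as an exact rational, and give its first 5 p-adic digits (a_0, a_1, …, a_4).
Σ a^n = 1/(1 − a) = 1/5876;  first 5 digits = (1, 0, 0, 3, 0)

v_5(a) = 3 ≥ 1, so the series converges in ℤ_5 to 1/(1 − a) = 1/(1 − (-5875)) = 1/5876. Expand this rational in ℤ_5: compute digits iteratively via d_i = x_i mod 5, x_{i+1} = (x_i − d_i)/5. The first 5 digits are (1, 0, 0, 3, 0).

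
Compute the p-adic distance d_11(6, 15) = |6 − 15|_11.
d_11(6, 15) = 1

Step 1 — x − y = 6 − 15 = -9. Step 2 — v_11(-9) = 0 (factor: -9 = −(11^0 · 9); the sign does not affect v_p). Step 3 — |x − y|_11 = 11^{0} = 1.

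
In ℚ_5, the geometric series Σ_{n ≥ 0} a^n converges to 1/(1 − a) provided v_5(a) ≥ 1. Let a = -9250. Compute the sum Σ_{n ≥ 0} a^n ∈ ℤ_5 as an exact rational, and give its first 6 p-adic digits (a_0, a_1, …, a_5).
Σ a^n = 1/(1 − a) = 1/9251;  first 6 digits = (1, 0, 0, 1, 0, 2)

v_5(a) = 3 ≥ 1, so the series converges in ℤ_5 to 1/(1 − a) = 1/(1 − (-9250)) = 1/9251. Expand this rational in ℤ_5: compute digits iteratively via d_i = x_i mod 5, x_{i+1} = (x_i − d_i)/5. The first 6 digits are (1, 0, 0, 1, 0, 2).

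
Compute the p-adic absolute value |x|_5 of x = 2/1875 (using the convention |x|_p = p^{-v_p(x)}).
|2/1875|_5 = 625

Step 1 — compute v_5(x) by factoring powers of 5 out of the numerator and denominator: v_5(2/1875) = -4. Step 2 — apply |x|_p = p^{-v_p(x)} = 5^{4} = 625.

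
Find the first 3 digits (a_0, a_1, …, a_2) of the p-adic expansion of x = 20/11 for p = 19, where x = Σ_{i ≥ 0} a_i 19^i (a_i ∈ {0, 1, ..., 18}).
(a_0, …, a_2) = (7, 17, 6)

v_19(20/11) = 0 (numerator and denominator both coprime to 19), so x ∈ ℤ_19^×. Compute digits iteratively via a_i = x_i mod 19, x_{i+1} = (x_i − a_i)/19, with x_0 = x:
  x_0 = 20/11;  a_0 = 7;  x_1 = (x_0 − 7)/19 = -3/11
  x_1 = -3/11;  a_1 = 17;  x_2 = (x_1 − 17)/19 = -10/11
  x_2 = -10/11;  a_2 = 6;  x_3 = (x_2 − 6)/19 = -4/11
Digits: (7, 17, 6).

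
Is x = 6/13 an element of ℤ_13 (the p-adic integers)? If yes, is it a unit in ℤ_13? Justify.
x ∉ ℤ_13 (v_13(x) = -1 < 0)

ℤ_13 = {x ∈ ℚ_13 : v_13(x) ≥ 0} and ℤ_13^× = {x ∈ ℤ_13 : v_13(x) = 0}. Here v_13(6/13) = v_13(num) − v_13(den) = -1; compare against these criteria.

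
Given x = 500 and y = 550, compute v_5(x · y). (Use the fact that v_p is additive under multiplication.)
v_5(275000) = 5

v_p(x) = 3 (factor: 500 = 5^3 · 4); v_p(y) = 2 (factor: 550 = 5^2 · 22). Additivity: v_p(xy) = v_p(x) + v_p(y) = 3 + 2 = 5. (Direct check: xy = 275000 = 5^5 · (88).)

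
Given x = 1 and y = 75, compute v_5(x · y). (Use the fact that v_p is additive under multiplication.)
v_5(75) = 2

v_p(x) = 0 (factor: 1 = 5^0 · 1); v_p(y) = 2 (factor: 75 = 5^2 · 3). Additivity: v_p(xy) = v_p(x) + v_p(y) = 0 + 2 = 2. (Direct check: xy = 75 = 5^2 · (3).)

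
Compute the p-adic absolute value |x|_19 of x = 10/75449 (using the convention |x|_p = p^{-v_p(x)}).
|10/75449|_19 = 6859

Step 1 — compute v_19(x) by factoring powers of 19 out of the numerator and denominator: v_19(10/75449) = -3. Step 2 — apply |x|_p = p^{-v_p(x)} = 19^{3} = 6859.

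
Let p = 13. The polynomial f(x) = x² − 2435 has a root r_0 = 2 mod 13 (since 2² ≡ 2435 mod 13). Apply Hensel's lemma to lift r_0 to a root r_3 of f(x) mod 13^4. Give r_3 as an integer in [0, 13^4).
r_3 = 20763 (mod 28561)

Hensel's recurrence: r_{i+1} = r_i − f(r_i)·(f′(r_i))^{-1} mod 13^{i+2}, with f′(x) = 2x. Iterate:
  r_0 = 2 (mod 13)
  r_1 = 145 (mod 169)
  r_2 = 990 (mod 2197)
  r_3 = 20763 (mod 28561)
Final: r_3 = 20763, and one checks f(r_3) ≡ 0 mod 13^4.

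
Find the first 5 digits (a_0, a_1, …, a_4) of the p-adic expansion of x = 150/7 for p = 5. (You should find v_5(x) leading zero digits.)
(a_0, …, a_4) = (0, 0, 3, 1, 4)

v_5(150/7) = 2, so a_0 = ... = a_1 = 0. Factor out: x = 5^2 · u with u = 6/7 a unit in ℤ_5. Expand u iteratively via a_{v+i} = u_i mod 5, u_{i+1} = (u_i − a_{v+i})/5:
  u_0 = 6/7;  a_2 = 3;  u_1 = (u_0 − 3)/5 = -3/7
  u_1 = -3/7;  a_3 = 1;  u_2 = (u_1 − 1)/5 = -2/7
  u_2 = -2/7;  a_4 = 4;  u_3 = (u_2 − 4)/5 = -6/7
Digits: (0, 0, 3, 1, 4).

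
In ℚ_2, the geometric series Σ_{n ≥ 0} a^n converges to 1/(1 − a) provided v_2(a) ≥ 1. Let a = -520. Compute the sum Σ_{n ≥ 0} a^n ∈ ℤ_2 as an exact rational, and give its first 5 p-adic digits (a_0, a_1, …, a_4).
Σ a^n = 1/(1 − a) = 1/521;  first 5 digits = (1, 0, 0, 1, 1)

v_2(a) = 3 ≥ 1, so the series converges in ℤ_2 to 1/(1 − a) = 1/(1 − (-520)) = 1/521. Expand this rational in ℤ_2: compute digits iteratively via d_i = x_i mod 2, x_{i+1} = (x_i − d_i)/2. The first 5 digits are (1, 0, 0, 1, 1).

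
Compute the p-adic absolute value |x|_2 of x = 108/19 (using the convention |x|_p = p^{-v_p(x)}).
|108/19|_2 = 1/4

Step 1 — compute v_2(x) by factoring powers of 2 out of the numerator and denominator: v_2(108/19) = 2. Step 2 — apply |x|_p = p^{-v_p(x)} = 2^{-2} = 1/4.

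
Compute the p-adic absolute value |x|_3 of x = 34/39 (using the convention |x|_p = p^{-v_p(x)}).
|34/39|_3 = 3

Step 1 — compute v_3(x) by factoring powers of 3 out of the numerator and denominator: v_3(34/39) = -1. Step 2 — apply |x|_p = p^{-v_p(x)} = 3^{1} = 3.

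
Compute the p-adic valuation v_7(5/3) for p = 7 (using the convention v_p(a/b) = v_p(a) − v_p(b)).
v_7(5/3) = 0

Factor powers of 7 from the numerator and denominator of the reduced fraction: 5 = 7^0 · 5 and 3 = 7^0 · 3. Apply v_p(a/b) = v_p(a) − v_p(b): v_7(5/3) = 0 − 0 = 0.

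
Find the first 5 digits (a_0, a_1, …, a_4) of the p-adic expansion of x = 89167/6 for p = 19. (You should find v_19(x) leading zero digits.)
(a_0, …, a_4) = (0, 0, 0, 18, 15)

v_19(89167/6) = 3, so a_0 = ... = a_2 = 0. Factor out: x = 19^3 · u with u = 13/6 a unit in ℤ_19. Expand u iteratively via a_{v+i} = u_i mod 19, u_{i+1} = (u_i − a_{v+i})/19:
  u_0 = 13/6;  a_3 = 18;  u_1 = (u_0 − 18)/19 = -5/6
  u_1 = -5/6;  a_4 = 15;  u_2 = (u_1 − 15)/19 = -5/6
Digits: (0, 0, 0, 18, 15).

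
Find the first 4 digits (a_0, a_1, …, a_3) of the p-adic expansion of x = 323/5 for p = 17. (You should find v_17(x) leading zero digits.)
(a_0, …, a_3) = (0, 14, 13, 6)

v_17(323/5) = 1, so a_0 = ... = a_0 = 0. Factor out: x = 17^1 · u with u = 19/5 a unit in ℤ_17. Expand u iteratively via a_{v+i} = u_i mod 17, u_{i+1} = (u_i − a_{v+i})/17:
  u_0 = 19/5;  a_1 = 14;  u_1 = (u_0 − 14)/17 = -3/5
  u_1 = -3/5;  a_2 = 13;  u_2 = (u_1 − 13)/17 = -4/5
  u_2 = -4/5;  a_3 = 6;  u_3 = (u_2 − 6)/17 = -2/5
Digits: (0, 14, 13, 6).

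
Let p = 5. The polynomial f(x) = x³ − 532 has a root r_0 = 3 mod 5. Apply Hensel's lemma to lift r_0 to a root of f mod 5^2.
r_1 = 18 (mod 25)

Hensel: r_{i+1} = r_i − f(r_i)/f′(r_i) mod 5^{i+2}, where f′(x) = 3x². Iterate:
  r_0 = 3 (mod 5)
  r_1 = 18 (mod 25)
Final: r = 18 with f(r) ≡ 0 mod 5^2.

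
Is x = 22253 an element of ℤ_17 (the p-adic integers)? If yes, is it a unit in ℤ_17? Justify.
x ∈ ℤ_17 but not a unit; v_17(x) = 2 > 0

ℤ_17 = {x ∈ ℚ_17 : v_17(x) ≥ 0} and ℤ_17^× = {x ∈ ℤ_17 : v_17(x) = 0}. Here v_17(22253) = v_17(num) − v_17(den) = 2; compare against these criteria.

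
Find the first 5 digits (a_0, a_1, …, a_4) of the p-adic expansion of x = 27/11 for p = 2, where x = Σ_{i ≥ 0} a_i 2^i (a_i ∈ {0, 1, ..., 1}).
(a_0, …, a_4) = (1, 0, 0, 0, 1)

v_2(27/11) = 0 (numerator and denominator both coprime to 2), so x ∈ ℤ_2^×. Compute digits iteratively via a_i = x_i mod 2, x_{i+1} = (x_i − a_i)/2, with x_0 = x:
  x_0 = 27/11;  a_0 = 1;  x_1 = (x_0 − 1)/2 = 8/11
  x_1 = 8/11;  a_1 = 0;  x_2 = (x_1 − 0)/2 = 4/11
  x_2 = 4/11;  a_2 = 0;  x_3 = (x_2 − 0)/2 = 2/11
  x_3 = 2/11;  a_3 = 0;  x_4 = (x_3 − 0)/2 = 1/11
  x_4 = 1/11;  a_4 = 1;  x_5 = (x_4 − 1)/2 = -5/11
Digits: (1, 0, 0, 0, 1).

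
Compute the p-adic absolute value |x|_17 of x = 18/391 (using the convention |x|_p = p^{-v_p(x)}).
|18/391|_17 = 17

Step 1 — compute v_17(x) by factoring powers of 17 out of the numerator and denominator: v_17(18/391) = -1. Step 2 — apply |x|_p = p^{-v_p(x)} = 17^{1} = 17.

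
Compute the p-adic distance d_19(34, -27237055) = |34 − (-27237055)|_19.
d_19(34, -27237055) = 1/2476099

Step 1 — x − y = 34 − (-27237055) = 27237089. Step 2 — v_19(27237089) = 5 (factor: 27237089 = (19^5 · 11); the sign does not affect v_p). Step 3 — |x − y|_19 = 19^{-5} = 1/2476099.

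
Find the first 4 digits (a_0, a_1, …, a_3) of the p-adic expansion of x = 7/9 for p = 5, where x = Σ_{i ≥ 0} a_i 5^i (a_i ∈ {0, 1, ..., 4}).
(a_0, …, a_3) = (3, 4, 3, 2)

v_5(7/9) = 0 (numerator and denominator both coprime to 5), so x ∈ ℤ_5^×. Compute digits iteratively via a_i = x_i mod 5, x_{i+1} = (x_i − a_i)/5, with x_0 = x:
  x_0 = 7/9;  a_0 = 3;  x_1 = (x_0 − 3)/5 = -4/9
  x_1 = -4/9;  a_1 = 4;  x_2 = (x_1 − 4)/5 = -8/9
  x_2 = -8/9;  a_2 = 3;  x_3 = (x_2 − 3)/5 = -7/9
  x_3 = -7/9;  a_3 = 2;  x_4 = (x_3 − 2)/5 = -5/9
Digits: (3, 4, 3, 2).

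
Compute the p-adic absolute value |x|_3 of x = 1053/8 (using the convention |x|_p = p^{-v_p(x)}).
|1053/8|_3 = 1/81

Step 1 — compute v_3(x) by factoring powers of 3 out of the numerator and denominator: v_3(1053/8) = 4. Step 2 — apply |x|_p = p^{-v_p(x)} = 3^{-4} = 1/81.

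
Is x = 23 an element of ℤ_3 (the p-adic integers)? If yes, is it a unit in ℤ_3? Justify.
x ∈ ℤ_3^× (unit); v_3(x) = 0

ℤ_3 = {x ∈ ℚ_3 : v_3(x) ≥ 0} and ℤ_3^× = {x ∈ ℤ_3 : v_3(x) = 0}. Here v_3(23) = v_3(num) − v_3(den) = 0; compare against these criteria.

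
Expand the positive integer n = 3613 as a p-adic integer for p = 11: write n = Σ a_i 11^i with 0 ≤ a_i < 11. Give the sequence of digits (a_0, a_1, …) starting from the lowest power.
(a_0, a_1, …) = (5, 9, 7, 2)

Repeated division by 11 gives the digits low-to-high: 3613 = 5 + 9·11^1 + 7·11^2 + 2·11^3. Digit sequence: (5, 9, 7, 2).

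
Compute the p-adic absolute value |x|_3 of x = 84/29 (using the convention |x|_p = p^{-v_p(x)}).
|84/29|_3 = 1/3

Step 1 — compute v_3(x) by factoring powers of 3 out of the numerator and denominator: v_3(84/29) = 1. Step 2 — apply |x|_p = p^{-v_p(x)} = 3^{-1} = 1/3.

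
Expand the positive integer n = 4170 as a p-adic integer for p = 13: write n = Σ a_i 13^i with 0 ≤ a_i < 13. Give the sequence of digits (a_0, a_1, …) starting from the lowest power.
(a_0, a_1, …) = (10, 8, 11, 1)

Repeated division by 13 gives the digits low-to-high: 4170 = 10 + 8·13^1 + 11·13^2 + 1·13^3. Digit sequence: (10, 8, 11, 1).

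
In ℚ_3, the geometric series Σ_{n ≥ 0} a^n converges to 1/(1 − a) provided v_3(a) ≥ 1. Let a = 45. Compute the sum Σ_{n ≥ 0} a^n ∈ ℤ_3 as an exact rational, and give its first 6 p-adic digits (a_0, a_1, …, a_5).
Σ a^n = 1/(1 − a) = -1/44;  first 6 digits = (1, 0, 2, 1, 1, 2)

v_3(a) = 2 ≥ 1, so the series converges in ℤ_3 to 1/(1 − a) = 1/(1 − 45) = -1/44. Expand this rational in ℤ_3: compute digits iteratively via d_i = x_i mod 3, x_{i+1} = (x_i − d_i)/3. The first 6 digits are (1, 0, 2, 1, 1, 2).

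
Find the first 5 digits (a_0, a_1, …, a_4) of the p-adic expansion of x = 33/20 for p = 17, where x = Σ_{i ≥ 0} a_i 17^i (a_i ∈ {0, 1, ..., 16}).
(a_0, …, a_4) = (11, 2, 16, 5, 9)

v_17(33/20) = 0 (numerator and denominator both coprime to 17), so x ∈ ℤ_17^×. Compute digits iteratively via a_i = x_i mod 17, x_{i+1} = (x_i − a_i)/17, with x_0 = x:
  x_0 = 33/20;  a_0 = 11;  x_1 = (x_0 − 11)/17 = -11/20
  x_1 = -11/20;  a_1 = 2;  x_2 = (x_1 − 2)/17 = -3/20
  x_2 = -3/20;  a_2 = 16;  x_3 = (x_2 − 16)/17 = -19/20
  x_3 = -19/20;  a_3 = 5;  x_4 = (x_3 − 5)/17 = -7/20
  x_4 = -7/20;  a_4 = 9;  x_5 = (x_4 − 9)/17 = -11/20
Digits: (11, 2, 16, 5, 9).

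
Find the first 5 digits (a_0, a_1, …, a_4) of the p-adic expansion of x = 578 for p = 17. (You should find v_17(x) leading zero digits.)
(a_0, …, a_4) = (0, 0, 2, 0, 0)

v_17(578) = 2, so a_0 = ... = a_1 = 0. Factor out: x = 17^2 · u with u = 2 a unit in ℤ_17. Expand u iteratively via a_{v+i} = u_i mod 17, u_{i+1} = (u_i − a_{v+i})/17:
  u_0 = 2;  a_2 = 2;  u_1 = (u_0 − 2)/17 = 0
  u_1 = 0;  a_3 = 0;  u_2 = (u_1 − 0)/17 = 0
  u_2 = 0;  a_4 = 0;  u_3 = (u_2 − 0)/17 = 0
Digits: (0, 0, 2, 0, 0).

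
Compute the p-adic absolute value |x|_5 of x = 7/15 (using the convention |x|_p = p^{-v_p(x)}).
|7/15|_5 = 5

Step 1 — compute v_5(x) by factoring powers of 5 out of the numerator and denominator: v_5(7/15) = -1. Step 2 — apply |x|_p = p^{-v_p(x)} = 5^{1} = 5.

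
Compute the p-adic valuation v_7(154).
v_7(154) = 1

v_7(n) is the largest exponent k such that 7^k divides n. Factor out: 154 = 7^1 · 22. (Sign doesn't affect v_p.) So v_7(154) = 1.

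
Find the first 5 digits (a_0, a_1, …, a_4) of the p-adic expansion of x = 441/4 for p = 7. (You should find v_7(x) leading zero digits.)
(a_0, …, a_4) = (0, 0, 4, 5, 1)

v_7(441/4) = 2, so a_0 = ... = a_1 = 0. Factor out: x = 7^2 · u with u = 9/4 a unit in ℤ_7. Expand u iteratively via a_{v+i} = u_i mod 7, u_{i+1} = (u_i − a_{v+i})/7:
  u_0 = 9/4;  a_2 = 4;  u_1 = (u_0 − 4)/7 = -1/4
  u_1 = -1/4;  a_3 = 5;  u_2 = (u_1 − 5)/7 = -3/4
  u_2 = -3/4;  a_4 = 1;  u_3 = (u_2 − 1)/7 = -1/4
Digits: (0, 0, 4, 5, 1).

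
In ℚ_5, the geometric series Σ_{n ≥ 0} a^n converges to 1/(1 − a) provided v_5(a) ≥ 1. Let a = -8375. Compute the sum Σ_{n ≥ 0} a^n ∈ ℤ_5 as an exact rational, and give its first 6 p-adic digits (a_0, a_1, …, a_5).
Σ a^n = 1/(1 − a) = 1/8376;  first 6 digits = (1, 0, 0, 3, 1, 2)

v_5(a) = 3 ≥ 1, so the series converges in ℤ_5 to 1/(1 − a) = 1/(1 − (-8375)) = 1/8376. Expand this rational in ℤ_5: compute digits iteratively via d_i = x_i mod 5, x_{i+1} = (x_i − d_i)/5. The first 6 digits are (1, 0, 0, 3, 1, 2).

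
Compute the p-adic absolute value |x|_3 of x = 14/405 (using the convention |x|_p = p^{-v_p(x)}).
|14/405|_3 = 81

Step 1 — compute v_3(x) by factoring powers of 3 out of the numerator and denominator: v_3(14/405) = -4. Step 2 — apply |x|_p = p^{-v_p(x)} = 3^{4} = 81.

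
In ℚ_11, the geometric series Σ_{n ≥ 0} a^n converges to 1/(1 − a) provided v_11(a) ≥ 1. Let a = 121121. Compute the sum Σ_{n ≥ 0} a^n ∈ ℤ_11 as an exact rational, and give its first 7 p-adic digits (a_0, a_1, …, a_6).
Σ a^n = 1/(1 − a) = -1/121120;  first 7 digits = (1, 0, 0, 3, 8, 0, 9)

v_11(a) = 3 ≥ 1, so the series converges in ℤ_11 to 1/(1 − a) = 1/(1 − 121121) = -1/121120. Expand this rational in ℤ_11: compute digits iteratively via d_i = x_i mod 11, x_{i+1} = (x_i − d_i)/11. The first 7 digits are (1, 0, 0, 3, 8, 0, 9).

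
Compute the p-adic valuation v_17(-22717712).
v_17(-22717712) = 5

v_17(n) is the largest exponent k such that 17^k divides n. Factor out: -22717712 = -17^5 · 16. (Sign doesn't affect v_p.) So v_17(-22717712) = 5.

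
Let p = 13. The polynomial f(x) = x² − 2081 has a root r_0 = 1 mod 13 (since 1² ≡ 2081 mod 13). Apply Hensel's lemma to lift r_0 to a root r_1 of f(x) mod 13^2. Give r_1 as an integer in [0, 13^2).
r_1 = 27 (mod 169)

Hensel's recurrence: r_{i+1} = r_i − f(r_i)·(f′(r_i))^{-1} mod 13^{i+2}, with f′(x) = 2x. Iterate:
  r_0 = 1 (mod 13)
  r_1 = 27 (mod 169)
Final: r_1 = 27, and one checks f(r_1) ≡ 0 mod 13^2.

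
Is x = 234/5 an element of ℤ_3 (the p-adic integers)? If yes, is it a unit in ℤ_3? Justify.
x ∈ ℤ_3 but not a unit; v_3(x) = 2 > 0

ℤ_3 = {x ∈ ℚ_3 : v_3(x) ≥ 0} and ℤ_3^× = {x ∈ ℤ_3 : v_3(x) = 0}. Here v_3(234/5) = v_3(num) − v_3(den) = 2; compare against these criteria.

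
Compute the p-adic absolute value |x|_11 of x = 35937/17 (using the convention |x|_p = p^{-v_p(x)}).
|35937/17|_11 = 1/1331

Step 1 — compute v_11(x) by factoring powers of 11 out of the numerator and denominator: v_11(35937/17) = 3. Step 2 — apply |x|_p = p^{-v_p(x)} = 11^{-3} = 1/1331.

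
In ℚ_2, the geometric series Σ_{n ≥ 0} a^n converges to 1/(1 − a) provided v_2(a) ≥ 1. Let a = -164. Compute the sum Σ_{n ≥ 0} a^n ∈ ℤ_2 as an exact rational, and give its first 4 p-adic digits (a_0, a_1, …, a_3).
Σ a^n = 1/(1 − a) = 1/165;  first 4 digits = (1, 0, 1, 1)

v_2(a) = 2 ≥ 1, so the series converges in ℤ_2 to 1/(1 − a) = 1/(1 − (-164)) = 1/165. Expand this rational in ℤ_2: compute digits iteratively via d_i = x_i mod 2, x_{i+1} = (x_i − d_i)/2. The first 4 digits are (1, 0, 1, 1).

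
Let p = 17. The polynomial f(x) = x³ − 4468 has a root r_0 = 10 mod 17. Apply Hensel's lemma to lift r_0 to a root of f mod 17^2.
r_1 = 10 (mod 289)

Hensel: r_{i+1} = r_i − f(r_i)/f′(r_i) mod 17^{i+2}, where f′(x) = 3x². Iterate:
  r_0 = 10 (mod 17)
  r_1 = 10 (mod 289)
Final: r = 10 with f(r) ≡ 0 mod 17^2.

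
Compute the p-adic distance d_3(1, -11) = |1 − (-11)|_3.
d_3(1, -11) = 1/3

Step 1 — x − y = 1 − (-11) = 12. Step 2 — v_3(12) = 1 (factor: 12 = (3^1 · 4); the sign does not affect v_p). Step 3 — |x − y|_3 = 3^{-1} = 1/3.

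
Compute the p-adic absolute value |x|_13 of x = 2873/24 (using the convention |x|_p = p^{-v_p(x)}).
|2873/24|_13 = 1/169

Step 1 — compute v_13(x) by factoring powers of 13 out of the numerator and denominator: v_13(2873/24) = 2. Step 2 — apply |x|_p = p^{-v_p(x)} = 13^{-2} = 1/169.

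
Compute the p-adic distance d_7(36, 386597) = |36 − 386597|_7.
d_7(36, 386597) = 1/16807

Step 1 — x − y = 36 − 386597 = -386561. Step 2 — v_7(-386561) = 5 (factor: -386561 = −(7^5 · 23); the sign does not affect v_p). Step 3 — |x − y|_7 = 7^{-5} = 1/16807.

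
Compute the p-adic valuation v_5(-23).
v_5(-23) = 0

v_5(n) is the largest exponent k such that 5^k divides n. Factor out: -23 = -5^0 · 23. (Sign doesn't affect v_p.) So v_5(-23) = 0.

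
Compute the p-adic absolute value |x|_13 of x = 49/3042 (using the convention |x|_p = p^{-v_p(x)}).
|49/3042|_13 = 169

Step 1 — compute v_13(x) by factoring powers of 13 out of the numerator and denominator: v_13(49/3042) = -2. Step 2 — apply |x|_p = p^{-v_p(x)} = 13^{2} = 169.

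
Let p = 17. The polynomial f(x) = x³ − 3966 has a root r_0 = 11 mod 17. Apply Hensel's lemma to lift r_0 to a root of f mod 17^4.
r_3 = 36238 (mod 83521)

Hensel: r_{i+1} = r_i − f(r_i)/f′(r_i) mod 17^{i+2}, where f′(x) = 3x². Iterate:
  r_0 = 11 (mod 17)
  r_1 = 113 (mod 289)
  r_2 = 1847 (mod 4913)
  r_3 = 36238 (mod 83521)
Final: r = 36238 with f(r) ≡ 0 mod 17^4.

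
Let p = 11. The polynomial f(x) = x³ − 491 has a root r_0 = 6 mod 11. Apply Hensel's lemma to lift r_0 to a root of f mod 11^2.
r_1 = 50 (mod 121)

Hensel: r_{i+1} = r_i − f(r_i)/f′(r_i) mod 11^{i+2}, where f′(x) = 3x². Iterate:
  r_0 = 6 (mod 11)
  r_1 = 50 (mod 121)
Final: r = 50 with f(r) ≡ 0 mod 11^2.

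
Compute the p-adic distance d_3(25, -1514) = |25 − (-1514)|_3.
d_3(25, -1514) = 1/81

Step 1 — x − y = 25 − (-1514) = 1539. Step 2 — v_3(1539) = 4 (factor: 1539 = (3^4 · 19); the sign does not affect v_p). Step 3 — |x − y|_3 = 3^{-4} = 1/81.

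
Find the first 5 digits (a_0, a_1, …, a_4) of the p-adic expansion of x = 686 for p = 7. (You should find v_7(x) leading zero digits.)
(a_0, …, a_4) = (0, 0, 0, 2, 0)

v_7(686) = 3, so a_0 = ... = a_2 = 0. Factor out: x = 7^3 · u with u = 2 a unit in ℤ_7. Expand u iteratively via a_{v+i} = u_i mod 7, u_{i+1} = (u_i − a_{v+i})/7:
  u_0 = 2;  a_3 = 2;  u_1 = (u_0 − 2)/7 = 0
  u_1 = 0;  a_4 = 0;  u_2 = (u_1 − 0)/7 = 0
Digits: (0, 0, 0, 2, 0).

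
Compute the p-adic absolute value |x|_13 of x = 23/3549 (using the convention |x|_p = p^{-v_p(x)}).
|23/3549|_13 = 169

Step 1 — compute v_13(x) by factoring powers of 13 out of the numerator and denominator: v_13(23/3549) = -2. Step 2 — apply |x|_p = p^{-v_p(x)} = 13^{2} = 169.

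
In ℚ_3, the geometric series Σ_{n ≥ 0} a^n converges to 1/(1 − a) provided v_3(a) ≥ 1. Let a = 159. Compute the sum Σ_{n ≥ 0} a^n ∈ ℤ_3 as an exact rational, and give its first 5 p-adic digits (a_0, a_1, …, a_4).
Σ a^n = 1/(1 − a) = -1/158;  first 5 digits = (1, 2, 0, 2, 2)

v_3(a) = 1 ≥ 1, so the series converges in ℤ_3 to 1/(1 − a) = 1/(1 − 159) = -1/158. Expand this rational in ℤ_3: compute digits iteratively via d_i = x_i mod 3, x_{i+1} = (x_i − d_i)/3. The first 5 digits are (1, 2, 0, 2, 2).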